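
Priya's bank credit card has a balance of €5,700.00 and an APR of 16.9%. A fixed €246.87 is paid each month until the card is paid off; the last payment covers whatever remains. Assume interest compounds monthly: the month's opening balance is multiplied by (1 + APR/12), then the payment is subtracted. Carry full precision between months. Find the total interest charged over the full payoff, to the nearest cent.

Monthly rate r = 16.9%/12 = 1.40833% = 0.0140833.
Payoff takes n = ⌈−ln(1 − rB₀/P)/ln(1+r)⌉ = ⌈28.123⌉ = 29 payments; the last is €30.44.
Total paid = 28·€246.87 + €30.44 = €6,942.80.
Total interest = total paid − principal = €6,942.80 − €5,700.00 = €1,242.80.

€1,242.80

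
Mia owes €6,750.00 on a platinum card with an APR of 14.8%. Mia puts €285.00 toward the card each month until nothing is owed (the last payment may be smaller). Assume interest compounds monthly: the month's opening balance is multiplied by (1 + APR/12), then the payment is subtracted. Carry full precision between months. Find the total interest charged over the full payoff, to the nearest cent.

€1,282.31

Monthly rate r = 14.8%/12 = 1.23333% = 0.0123333.
Payoff takes n = ⌈−ln(1 − rB₀/P)/ln(1+r)⌉ = ⌈28.183⌉ = 29 payments; the last is €52.31.
Total paid = 28·€285.00 + €52.31 = €8,032.31.
Total interest = total paid − principal = €8,032.31 − €6,750.00 = €1,282.31.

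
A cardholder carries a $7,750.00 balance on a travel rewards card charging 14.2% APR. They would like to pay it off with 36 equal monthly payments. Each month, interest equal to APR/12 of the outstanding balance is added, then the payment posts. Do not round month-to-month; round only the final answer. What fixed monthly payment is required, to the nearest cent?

$265.63

Monthly rate r = 14.2%/12 = 1.18333% = 0.0118333.
Level-payment amortization: P = B₀·r / (1 − (1+r)^(−n)) = 7750.00·0.0118333 / (1 − 1.01183^(−36)).
Denominator 1 − (1+r)^(−36) = 0.345248307.
P = 91.7083 / 0.345248307 ≈ 265.63.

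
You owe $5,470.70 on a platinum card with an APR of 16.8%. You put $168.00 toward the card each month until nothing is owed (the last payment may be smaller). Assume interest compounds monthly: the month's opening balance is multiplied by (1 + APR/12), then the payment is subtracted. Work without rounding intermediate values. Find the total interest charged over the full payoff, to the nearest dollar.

Monthly rate r = 16.8%/12 = 1.4% = 0.014.
Payoff takes n = ⌈−ln(1 − rB₀/P)/ln(1+r)⌉ = ⌈43.776⌉ = 44 payments; the last is $130.49.
Total paid = 43·$168.00 + $130.49 = $7,354.49.
Total interest = total paid − principal = $7,354.49 − $5,470.70 = $1,883.79.

$1,884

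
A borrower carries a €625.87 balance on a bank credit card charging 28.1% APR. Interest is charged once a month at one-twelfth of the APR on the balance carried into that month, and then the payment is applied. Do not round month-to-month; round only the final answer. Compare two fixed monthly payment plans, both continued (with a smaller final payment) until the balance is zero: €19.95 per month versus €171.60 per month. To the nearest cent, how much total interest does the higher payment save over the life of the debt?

€481.35

Monthly rate r = 28.1%/12 = 2.34167% = 0.0234167.
At €19.95/mo: n = ⌈−ln(1 − rB₀/P)/ln(1+r)⌉ = 58 payments (last €6.30); total interest = total paid − €625.87 = €517.58.
At €171.60/mo: 4 payments (last €147.30); total interest €36.23.
Interest saved = €517.58 − €36.23 = €481.35.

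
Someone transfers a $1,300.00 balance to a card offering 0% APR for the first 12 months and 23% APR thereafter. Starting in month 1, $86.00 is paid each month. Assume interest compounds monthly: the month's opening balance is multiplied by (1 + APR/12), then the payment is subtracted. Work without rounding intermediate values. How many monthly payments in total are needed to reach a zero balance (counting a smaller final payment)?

16 months

Promo months 1–12 at r₀ = 0%/12 = 0; months 13+ at r₁ = 23%/12 = 0.0191667.
After month 12 (no interest yet): B = $1,300.00 − 12·$86.00 = $268.00.
Then at r₁ with $86.00/mo: n₂ = −ln(1 − r₁·B/P)/ln(1+r₁) ≈ 3.24 → 4 more payments.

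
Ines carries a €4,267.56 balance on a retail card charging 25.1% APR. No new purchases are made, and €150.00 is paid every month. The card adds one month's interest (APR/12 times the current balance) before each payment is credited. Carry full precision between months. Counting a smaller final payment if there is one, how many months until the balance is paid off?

Monthly rate r = 25.1%/12 = 2.09167% = 0.0209167.
Recurrence: B ← B·(1+r) − €150.00.
Month 1: interest €89.26; balance after payment €4,206.82.
Month 2: interest €87.99; balance after payment €4,144.82.
Closed form: n = −ln(1 − rB₀/P)/ln(1+r) = −ln(0.40491)/ln(1.02092) ≈ 43.674, so the balance reaches zero during payment 44.

44 payments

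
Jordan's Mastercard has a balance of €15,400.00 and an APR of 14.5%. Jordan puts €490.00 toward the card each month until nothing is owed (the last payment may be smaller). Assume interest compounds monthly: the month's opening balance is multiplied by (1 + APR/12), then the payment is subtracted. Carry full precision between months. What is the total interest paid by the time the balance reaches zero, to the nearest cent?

Monthly rate r = 14.5%/12 = 1.20833% = 0.0120833.
Payoff takes n = ⌈−ln(1 − rB₀/P)/ln(1+r)⌉ = ⌈39.768⌉ = 40 payments; the last is €376.92.
Total paid = 39·€490.00 + €376.92 = €19,486.92.
Total interest = total paid − principal = €19,486.92 − €15,400.00 = €4,086.92.

€4,086.92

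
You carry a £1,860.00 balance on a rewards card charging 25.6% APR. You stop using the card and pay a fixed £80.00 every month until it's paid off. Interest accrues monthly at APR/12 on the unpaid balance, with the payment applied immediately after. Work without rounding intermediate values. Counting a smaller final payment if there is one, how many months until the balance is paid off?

33 months

Monthly rate r = 25.6%/12 = 2.13333% = 0.0213333.
Recurrence: B ← B·(1+r) − £80.00.
Month 1: interest £39.68; balance after payment £1,819.68.
Month 2: interest £38.82; balance after payment £1,778.50.
Closed form: n = −ln(1 − rB₀/P)/ln(1+r) = −ln(0.504)/ln(1.02133) ≈ 32.459, so the balance reaches zero during payment 33.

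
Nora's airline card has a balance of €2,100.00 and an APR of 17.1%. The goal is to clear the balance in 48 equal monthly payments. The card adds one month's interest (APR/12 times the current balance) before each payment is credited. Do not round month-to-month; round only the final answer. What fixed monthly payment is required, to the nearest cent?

€60.70

Monthly rate r = 17.1%/12 = 1.425% = 0.01425.
Level-payment amortization: P = B₀·r / (1 − (1+r)^(−n)) = 2100.00·0.01425 / (1 − 1.01425^(−48)).
Denominator 1 − (1+r)^(−48) = 0.492963512.
P = 29.925 / 0.492963512 ≈ 60.70.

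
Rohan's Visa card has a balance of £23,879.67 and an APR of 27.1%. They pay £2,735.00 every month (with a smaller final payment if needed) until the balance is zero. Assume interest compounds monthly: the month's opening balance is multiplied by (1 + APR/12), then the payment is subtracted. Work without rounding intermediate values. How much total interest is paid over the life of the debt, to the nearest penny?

£3,021.59

Monthly rate r = 27.1%/12 = 2.25833% = 0.0225833.
Payoff takes n = ⌈−ln(1 − rB₀/P)/ln(1+r)⌉ = ⌈9.834⌉ = 10 payments; the last is £2,286.26.
Total paid = 9·£2,735.00 + £2,286.26 = £26,901.26.
Total interest = total paid − principal = £26,901.26 − £23,879.67 = £3,021.59.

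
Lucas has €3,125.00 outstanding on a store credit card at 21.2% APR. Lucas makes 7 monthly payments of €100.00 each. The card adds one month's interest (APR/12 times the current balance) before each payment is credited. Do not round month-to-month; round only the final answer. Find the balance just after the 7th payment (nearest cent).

€2,794.34

Monthly rate r = 21.2%/12 = 1.76667% = 0.0176667.
Each month: B ← B·(1+r) − €100.00.
Month 1: interest €55.21; balance after payment €3,080.21.
Month 2: interest €54.42; balance after payment €3,034.63.
Month 3: interest €53.61; balance after payment €2,988.24.
Month 4: interest €52.79; balance after payment €2,941.03.
Month 5: interest €51.96; balance after payment €2,892.99.
Month 6: interest €51.11; balance after payment €2,844.10.
Month 7: interest €50.25; balance after payment €2,794.34.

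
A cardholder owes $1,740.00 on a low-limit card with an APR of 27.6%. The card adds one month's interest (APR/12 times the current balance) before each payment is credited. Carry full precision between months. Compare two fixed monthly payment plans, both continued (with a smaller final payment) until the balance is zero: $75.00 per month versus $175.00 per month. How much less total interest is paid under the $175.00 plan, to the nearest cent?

Monthly rate r = 27.6%/12 = 2.3% = 0.023.
At $75.00/mo: n = ⌈−ln(1 − rB₀/P)/ln(1+r)⌉ = 34 payments (last $40.81); total interest = total paid − $1,740.00 = $775.81.
At $175.00/mo: 12 payments (last $73.79); total interest $258.79.
Interest saved = $775.81 − $258.79 = $517.02.

$517.02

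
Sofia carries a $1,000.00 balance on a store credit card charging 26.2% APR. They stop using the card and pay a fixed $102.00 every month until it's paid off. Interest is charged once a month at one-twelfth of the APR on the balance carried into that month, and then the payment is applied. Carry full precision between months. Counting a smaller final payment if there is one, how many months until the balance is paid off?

Monthly rate r = 26.2%/12 = 2.18333% = 0.0218333.
Recurrence: B ← B·(1+r) − $102.00.
Month 1: interest $21.83; balance after payment $919.83.
Month 2: interest $20.08; balance after payment $837.92.
Closed form: n = −ln(1 − rB₀/P)/ln(1+r) = −ln(0.78595)/ln(1.02183) ≈ 11.152, so the balance reaches zero during payment 12.

12 months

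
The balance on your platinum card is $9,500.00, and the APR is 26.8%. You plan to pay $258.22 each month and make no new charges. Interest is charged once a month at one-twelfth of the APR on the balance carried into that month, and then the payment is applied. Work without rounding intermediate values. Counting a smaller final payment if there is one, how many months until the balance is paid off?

Monthly rate r = 26.8%/12 = 2.23333% = 0.0223333.
Recurrence: B ← B·(1+r) − $258.22.
Month 1: interest $212.17; balance after payment $9,453.95.
Month 2: interest $211.14; balance after payment $9,406.86.
Closed form: n = −ln(1 − rB₀/P)/ln(1+r) = −ln(0.17835)/ln(1.02233) ≈ 78.053, so the balance reaches zero during payment 79.

79 months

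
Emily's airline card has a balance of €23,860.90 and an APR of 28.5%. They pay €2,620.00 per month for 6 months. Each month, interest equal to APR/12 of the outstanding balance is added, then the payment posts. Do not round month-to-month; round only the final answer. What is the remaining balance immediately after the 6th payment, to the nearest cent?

€10,786.01

Monthly rate r = 28.5%/12 = 2.375% = 0.02375.
Each month: B ← B·(1+r) − €2,620.00.
Month 1: interest €566.70; balance after payment €21,807.60.
Month 2: interest €517.93; balance after payment €19,705.53.
Month 3: interest €468.01; balance after payment €17,553.53.
Month 4: interest €416.90; balance after payment €15,350.43.
Month 5: interest €364.57; balance after payment €13,095.00.
Month 6: interest €311.01; balance after payment €10,786.01.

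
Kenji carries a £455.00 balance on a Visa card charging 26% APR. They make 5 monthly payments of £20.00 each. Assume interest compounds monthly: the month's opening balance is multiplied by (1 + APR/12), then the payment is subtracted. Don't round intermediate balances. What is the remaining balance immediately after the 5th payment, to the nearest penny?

Monthly rate r = 26%/12 = 2.16667% = 0.0216667.
Each month: B ← B·(1+r) − £20.00.
Month 1: interest £9.86; balance after payment £444.86.
Month 2: interest £9.64; balance after payment £434.50.
Month 3: interest £9.41; balance after payment £423.91.
Month 4: interest £9.18; balance after payment £413.10.
Month 5: interest £8.95; balance after payment £402.05.

£402.05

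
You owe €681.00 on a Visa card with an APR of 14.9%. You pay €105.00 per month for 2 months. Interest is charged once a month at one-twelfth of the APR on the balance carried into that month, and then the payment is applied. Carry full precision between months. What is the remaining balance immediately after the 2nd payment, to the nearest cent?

Monthly rate r = 14.9%/12 = 1.24167% = 0.0124167.
Each month: B ← B·(1+r) − €105.00.
Month 1: interest €8.46; balance after payment €584.46.
Month 2: interest €7.26; balance after payment €486.71.

€486.71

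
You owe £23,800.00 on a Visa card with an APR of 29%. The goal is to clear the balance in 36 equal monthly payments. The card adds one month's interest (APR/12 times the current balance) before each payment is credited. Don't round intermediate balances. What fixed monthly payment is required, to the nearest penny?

£997.36

Monthly rate r = 29%/12 = 2.41667% = 0.0241667.
Level-payment amortization: P = B₀·r / (1 − (1+r)^(−n)) = 23800.00·0.0241667 / (1 − 1.02417^(−36)).
Denominator 1 − (1+r)^(−36) = 0.576691417.
P = 575.167 / 0.576691417 ≈ 997.36.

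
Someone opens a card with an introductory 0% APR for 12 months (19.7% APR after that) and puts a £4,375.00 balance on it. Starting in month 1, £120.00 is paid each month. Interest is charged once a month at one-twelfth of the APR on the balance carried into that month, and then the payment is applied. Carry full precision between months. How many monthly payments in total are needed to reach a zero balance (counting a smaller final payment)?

44 payments

Promo months 1–12 at r₀ = 0%/12 = 0; months 13+ at r₁ = 19.7%/12 = 0.0164167.
After month 12 (no interest yet): B = £4,375.00 − 12·£120.00 = £2,935.00.
Then at r₁ with £120.00/mo: n₂ = −ln(1 − r₁·B/P)/ln(1+r₁) ≈ 31.53 → 32 more payments.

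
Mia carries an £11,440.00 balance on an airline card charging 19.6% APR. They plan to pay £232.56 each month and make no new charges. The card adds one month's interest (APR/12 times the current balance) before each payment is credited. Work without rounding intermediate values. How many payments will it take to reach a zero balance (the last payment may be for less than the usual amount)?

Monthly rate r = 19.6%/12 = 1.63333% = 0.0163333.
Recurrence: B ← B·(1+r) − £232.56.
Month 1: interest £186.85; balance after payment £11,394.29.
Month 2: interest £186.11; balance after payment £11,347.84.
Closed form: n = −ln(1 − rB₀/P)/ln(1+r) = −ln(0.19654)/ln(1.01633) ≈ 100.418, so the balance reaches zero during payment 101.

101 months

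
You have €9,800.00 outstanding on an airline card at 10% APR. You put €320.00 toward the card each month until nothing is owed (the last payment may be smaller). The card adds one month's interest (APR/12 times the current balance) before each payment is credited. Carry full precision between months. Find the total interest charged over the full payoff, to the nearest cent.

Monthly rate r = 10%/12 = 0.833333% = 0.00833333.
Payoff takes n = ⌈−ln(1 − rB₀/P)/ln(1+r)⌉ = ⌈35.505⌉ = 36 payments; the last is €162.00.
Total paid = 35·€320.00 + €162.00 = €11,362.00.
Total interest = total paid − principal = €11,362.00 − €9,800.00 = €1,562.00.

€1,562.00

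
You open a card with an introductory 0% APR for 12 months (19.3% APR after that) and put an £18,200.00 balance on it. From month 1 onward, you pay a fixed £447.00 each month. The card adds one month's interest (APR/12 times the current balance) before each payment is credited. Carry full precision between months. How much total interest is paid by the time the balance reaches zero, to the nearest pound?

Promo months 1–12 at r₀ = 0%/12 = 0; months 13+ at r₁ = 19.3%/12 = 0.0160833.
After month 12 (no interest yet): B = £18,200.00 − 12·£447.00 = £12,836.00.
Then at r₁ with £447.00/mo: n₂ = −ln(1 − r₁·B/P)/ln(1+r₁) ≈ 38.83 → 39 more payments.
Total paid = 50·£447.00 + £373.34 = £22,723.34; interest = £22,723.34 − £18,200.00 = £4,523.34.

£4,523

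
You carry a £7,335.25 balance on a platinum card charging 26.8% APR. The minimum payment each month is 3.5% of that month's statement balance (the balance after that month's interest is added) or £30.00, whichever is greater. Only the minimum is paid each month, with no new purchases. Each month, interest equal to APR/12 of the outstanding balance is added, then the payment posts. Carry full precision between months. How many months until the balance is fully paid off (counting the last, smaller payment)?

Monthly rate r = 26.8%/12 = 2.23333% = 0.0223333.
While 3.5% of the post-interest balance exceeds £30.00, each month B ← (B·(1+r))·(1 − 0.035), i.e. B shrinks by the factor (1+r)·0.965 = 0.98655.
This holds for months 1–161. Entering month 162 the balance is £829.29; 3.5% of the post-interest balance is now below £30.00, so the flat £30.00 minimum applies from here.
From month 162 a fixed £30.00 at rate r clears £829.29 in 44 more payments. Total: 161 + 44 = 205 months.

205 months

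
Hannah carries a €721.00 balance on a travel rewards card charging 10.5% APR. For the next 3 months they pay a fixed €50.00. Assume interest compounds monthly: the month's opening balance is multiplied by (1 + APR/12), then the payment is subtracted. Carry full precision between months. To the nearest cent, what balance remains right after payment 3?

Monthly rate r = 10.5%/12 = 0.875% = 0.00875.
Each month: B ← B·(1+r) − €50.00.
Month 1: interest €6.31; balance after payment €677.31.
Month 2: interest €5.93; balance after payment €633.24.
Month 3: interest €5.54; balance after payment €588.78.

€588.78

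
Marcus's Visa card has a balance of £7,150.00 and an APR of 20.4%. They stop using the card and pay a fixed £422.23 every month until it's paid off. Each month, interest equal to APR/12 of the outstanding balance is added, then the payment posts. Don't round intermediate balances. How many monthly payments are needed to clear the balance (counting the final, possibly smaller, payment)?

Monthly rate r = 20.4%/12 = 1.7% = 0.017.
Recurrence: B ← B·(1+r) − £422.23.
Month 1: interest £121.55; balance after payment £6,849.32.
Month 2: interest £116.44; balance after payment £6,543.53.
Closed form: n = −ln(1 − rB₀/P)/ln(1+r) = −ln(0.71212)/ln(1.017) ≈ 20.140, so the balance reaches zero during payment 21.

21 payments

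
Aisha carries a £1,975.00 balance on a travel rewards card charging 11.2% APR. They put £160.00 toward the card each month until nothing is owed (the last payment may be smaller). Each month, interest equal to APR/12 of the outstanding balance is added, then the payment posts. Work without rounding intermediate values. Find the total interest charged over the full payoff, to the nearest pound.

£133

Monthly rate r = 11.2%/12 = 0.933333% = 0.00933333.
Payoff takes n = ⌈−ln(1 − rB₀/P)/ln(1+r)⌉ = ⌈13.176⌉ = 14 payments; the last is £28.22.
Total paid = 13·£160.00 + £28.22 = £2,108.22.
Total interest = total paid − principal = £2,108.22 − £1,975.00 = £133.22.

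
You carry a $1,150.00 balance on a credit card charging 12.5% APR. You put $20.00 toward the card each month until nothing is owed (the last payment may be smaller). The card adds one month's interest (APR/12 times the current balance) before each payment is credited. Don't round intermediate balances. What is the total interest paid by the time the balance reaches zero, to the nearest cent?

$613.42

Monthly rate r = 12.5%/12 = 1.04167% = 0.0104167.
Payoff takes n = ⌈−ln(1 − rB₀/P)/ln(1+r)⌉ = ⌈88.170⌉ = 89 payments; the last is $3.42.
Total paid = 88·$20.00 + $3.42 = $1,763.42.
Total interest = total paid − principal = $1,763.42 − $1,150.00 = $613.42.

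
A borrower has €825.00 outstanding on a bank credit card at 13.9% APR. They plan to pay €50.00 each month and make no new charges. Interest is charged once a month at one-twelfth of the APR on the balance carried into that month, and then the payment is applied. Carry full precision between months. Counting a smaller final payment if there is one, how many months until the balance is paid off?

19 months

Monthly rate r = 13.9%/12 = 1.15833% = 0.0115833.
Recurrence: B ← B·(1+r) − €50.00.
Month 1: interest €9.56; balance after payment €784.56.
Month 2: interest €9.09; balance after payment €743.64.
Closed form: n = −ln(1 − rB₀/P)/ln(1+r) = −ln(0.80888)/ln(1.01158) ≈ 18.418, so the balance reaches zero during payment 19.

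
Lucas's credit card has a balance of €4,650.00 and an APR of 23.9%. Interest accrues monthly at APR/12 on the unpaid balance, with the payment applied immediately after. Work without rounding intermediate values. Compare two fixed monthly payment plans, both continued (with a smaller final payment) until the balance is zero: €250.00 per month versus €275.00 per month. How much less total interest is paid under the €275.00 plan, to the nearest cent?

€140.28

Monthly rate r = 23.9%/12 = 1.99167% = 0.0199167.
At €250.00/mo: n = ⌈−ln(1 − rB₀/P)/ln(1+r)⌉ = 24 payments (last €116.84); total interest = total paid − €4,650.00 = €1,216.84.
At €275.00/mo: 21 payments (last €226.56); total interest €1,076.56.
Interest saved = €1,216.84 − €1,076.56 = €140.28.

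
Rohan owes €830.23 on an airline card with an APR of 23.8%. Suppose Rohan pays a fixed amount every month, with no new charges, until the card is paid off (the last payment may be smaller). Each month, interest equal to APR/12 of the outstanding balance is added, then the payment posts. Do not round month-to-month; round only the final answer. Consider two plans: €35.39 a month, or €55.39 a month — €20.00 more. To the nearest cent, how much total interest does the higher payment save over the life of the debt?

Monthly rate r = 23.8%/12 = 1.98333% = 0.0198333.
At €35.39/mo: n = ⌈−ln(1 − rB₀/P)/ln(1+r)⌉ = 32 payments (last €31.02); total interest = total paid − €830.23 = €297.88.
At €55.39/mo: 18 payments (last €53.40); total interest €164.80.
Interest saved = €297.88 − €164.80 = €133.08.

€133.08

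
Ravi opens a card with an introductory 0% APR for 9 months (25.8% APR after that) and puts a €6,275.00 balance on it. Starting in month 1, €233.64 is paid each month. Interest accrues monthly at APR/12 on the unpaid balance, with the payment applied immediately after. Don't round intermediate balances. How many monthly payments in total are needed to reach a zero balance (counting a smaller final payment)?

Promo months 1–9 at r₀ = 0%/12 = 0; months 10+ at r₁ = 25.8%/12 = 0.0215.
After month 9 (no interest yet): B = €6,275.00 − 9·€233.64 = €4,172.24.
Then at r₁ with €233.64/mo: n₂ = −ln(1 − r₁·B/P)/ln(1+r₁) ≈ 22.77 → 23 more payments.

32 months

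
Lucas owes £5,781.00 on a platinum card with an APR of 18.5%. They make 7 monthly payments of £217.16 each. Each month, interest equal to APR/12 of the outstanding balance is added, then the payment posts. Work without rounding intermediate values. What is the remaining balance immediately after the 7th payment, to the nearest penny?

Monthly rate r = 18.5%/12 = 1.54167% = 0.0154167.
Each month: B ← B·(1+r) − £217.16.
Month 1: interest £89.12; balance after payment £5,652.96.
Month 2: interest £87.15; balance after payment £5,522.95.
Month 3: interest £85.15; balance after payment £5,390.94.
Month 4: interest £83.11; balance after payment £5,256.89.
Month 5: interest £81.04; balance after payment £5,120.77.
Month 6: interest £78.95; balance after payment £4,982.56.
Month 7: interest £76.81; balance after payment £4,842.21.

£4,842.21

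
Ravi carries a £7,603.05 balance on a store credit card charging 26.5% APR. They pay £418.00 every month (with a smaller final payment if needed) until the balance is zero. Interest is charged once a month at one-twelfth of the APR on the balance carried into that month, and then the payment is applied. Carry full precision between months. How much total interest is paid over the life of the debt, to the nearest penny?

Monthly rate r = 26.5%/12 = 2.20833% = 0.0220833.
Payoff takes n = ⌈−ln(1 − rB₀/P)/ln(1+r)⌉ = ⌈23.514⌉ = 24 payments; the last is £216.11.
Total paid = 23·£418.00 + £216.11 = £9,830.11.
Total interest = total paid − principal = £9,830.11 − £7,603.05 = £2,227.06.

£2,227.06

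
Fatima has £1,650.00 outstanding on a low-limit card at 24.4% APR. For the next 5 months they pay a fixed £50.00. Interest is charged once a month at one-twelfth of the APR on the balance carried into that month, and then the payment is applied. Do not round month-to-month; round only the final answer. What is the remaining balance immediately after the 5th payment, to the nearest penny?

Monthly rate r = 24.4%/12 = 2.03333% = 0.0203333.
Each month: B ← B·(1+r) − £50.00.
Month 1: interest £33.55; balance after payment £1,633.55.
Month 2: interest £33.22; balance after payment £1,616.77.
Month 3: interest £32.87; balance after payment £1,599.64.
Month 4: interest £32.53; balance after payment £1,582.17.
Month 5: interest £32.17; balance after payment £1,564.34.

£1,564.34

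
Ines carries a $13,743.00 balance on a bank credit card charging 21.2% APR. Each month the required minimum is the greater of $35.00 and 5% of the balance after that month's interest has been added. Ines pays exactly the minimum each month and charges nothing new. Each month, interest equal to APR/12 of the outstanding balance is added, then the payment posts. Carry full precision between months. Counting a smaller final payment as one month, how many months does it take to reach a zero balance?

113 months

Monthly rate r = 21.2%/12 = 1.76667% = 0.0176667.
While 5% of the post-interest balance exceeds $35.00, each month B ← (B·(1+r))·(1 − 0.05), i.e. B shrinks by the factor (1+r)·0.95 = 0.96678.
This holds for months 1–89. Entering month 90 the balance is $679.79; 5% of the post-interest balance is now below $35.00, so the flat $35.00 minimum applies from here.
From month 90 a fixed $35.00 at rate r clears $679.79 in 24 more payments. Total: 89 + 24 = 113 months.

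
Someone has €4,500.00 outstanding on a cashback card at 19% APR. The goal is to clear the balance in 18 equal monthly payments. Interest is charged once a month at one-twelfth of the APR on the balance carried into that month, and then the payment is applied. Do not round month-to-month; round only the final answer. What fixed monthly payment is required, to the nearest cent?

€289.28

Monthly rate r = 19%/12 = 1.58333% = 0.0158333.
Level-payment amortization: P = B₀·r / (1 − (1+r)^(−n)) = 4500.00·0.0158333 / (1 − 1.01583^(−18)).
Denominator 1 − (1+r)^(−18) = 0.246304838.
P = 71.25 / 0.246304838 ≈ 289.28.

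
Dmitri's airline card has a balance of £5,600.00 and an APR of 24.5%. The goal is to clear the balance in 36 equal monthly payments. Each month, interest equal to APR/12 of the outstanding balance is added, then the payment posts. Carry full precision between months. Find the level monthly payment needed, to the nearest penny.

£221.18

Monthly rate r = 24.5%/12 = 2.04167% = 0.0204167.
Level-payment amortization: P = B₀·r / (1 − (1+r)^(−n)) = 5600.00·0.0204167 / (1 − 1.02042^(−36)).
Denominator 1 − (1+r)^(−36) = 0.516931813.
P = 114.333 / 0.516931813 ≈ 221.18.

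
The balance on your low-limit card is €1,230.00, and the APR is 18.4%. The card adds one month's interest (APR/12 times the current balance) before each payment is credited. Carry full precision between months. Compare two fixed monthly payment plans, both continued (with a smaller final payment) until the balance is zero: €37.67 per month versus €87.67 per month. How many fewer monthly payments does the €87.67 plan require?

30 fewer payments

Monthly rate r = 18.4%/12 = 1.53333% = 0.0153333.
At €37.67/mo: n = ⌈−ln(1 − rB₀/P)/ln(1+r)⌉ = 46 payments (last €24.11); total interest = total paid − €1,230.00 = €489.26.
At €87.67/mo: 16 payments (last €80.57); total interest €165.62.
Payments saved = 46 − 16 = 30.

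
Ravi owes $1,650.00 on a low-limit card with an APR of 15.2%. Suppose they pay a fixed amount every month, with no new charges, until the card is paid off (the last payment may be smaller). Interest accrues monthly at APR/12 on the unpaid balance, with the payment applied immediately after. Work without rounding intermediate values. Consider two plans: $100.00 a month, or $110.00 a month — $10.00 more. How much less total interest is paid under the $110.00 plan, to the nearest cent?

$21.18

Monthly rate r = 15.2%/12 = 1.26667% = 0.0126667.
At $100.00/mo: n = ⌈−ln(1 − rB₀/P)/ln(1+r)⌉ = 19 payments (last $62.82); total interest = total paid − $1,650.00 = $212.82.
At $110.00/mo: 17 payments (last $81.64); total interest $191.64.
Interest saved = $212.82 − $191.64 = $21.18.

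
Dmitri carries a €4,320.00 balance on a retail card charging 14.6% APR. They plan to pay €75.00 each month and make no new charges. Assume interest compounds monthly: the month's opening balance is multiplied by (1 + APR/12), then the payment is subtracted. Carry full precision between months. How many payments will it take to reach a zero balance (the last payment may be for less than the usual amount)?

100 months

Monthly rate r = 14.6%/12 = 1.21667% = 0.0121667.
Recurrence: B ← B·(1+r) − €75.00.
Month 1: interest €52.56; balance after payment €4,297.56.
Month 2: interest €52.29; balance after payment €4,274.85.
Closed form: n = −ln(1 − rB₀/P)/ln(1+r) = −ln(0.2992)/ln(1.01217) ≈ 99.778, so the balance reaches zero during payment 100.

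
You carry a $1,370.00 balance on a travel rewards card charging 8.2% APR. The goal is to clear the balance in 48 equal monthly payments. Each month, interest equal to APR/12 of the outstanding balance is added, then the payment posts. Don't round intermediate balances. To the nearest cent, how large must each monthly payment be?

$33.57

Monthly rate r = 8.2%/12 = 0.683333% = 0.00683333.
Level-payment amortization: P = B₀·r / (1 − (1+r)^(−n)) = 1370.00·0.00683333 / (1 − 1.00683^(−48)).
Denominator 1 − (1+r)^(−48) = 0.278832904.
P = 9.36167 / 0.278832904 ≈ 33.57.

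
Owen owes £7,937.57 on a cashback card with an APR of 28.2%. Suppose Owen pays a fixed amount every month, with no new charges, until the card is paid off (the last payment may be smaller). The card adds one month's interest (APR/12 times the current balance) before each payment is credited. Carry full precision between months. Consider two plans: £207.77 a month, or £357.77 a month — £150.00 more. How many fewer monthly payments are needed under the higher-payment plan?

Monthly rate r = 28.2%/12 = 2.35% = 0.0235.
At £207.77/mo: n = ⌈−ln(1 − rB₀/P)/ln(1+r)⌉ = 99 payments (last £39.06); total interest = total paid − £7,937.57 = £12,462.95.
At £357.77/mo: 32 payments (last £259.12); total interest £3,412.42.
Payments saved = 99 − 32 = 67.

67 fewer payments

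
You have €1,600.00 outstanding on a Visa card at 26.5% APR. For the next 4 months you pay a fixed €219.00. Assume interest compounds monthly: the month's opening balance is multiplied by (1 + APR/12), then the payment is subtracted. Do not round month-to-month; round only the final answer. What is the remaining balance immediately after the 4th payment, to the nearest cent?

€840.64

Monthly rate r = 26.5%/12 = 2.20833% = 0.0220833.
Each month: B ← B·(1+r) − €219.00.
Month 1: interest €35.33; balance after payment €1,416.33.
Month 2: interest €31.28; balance after payment €1,228.61.
Month 3: interest €27.13; balance after payment €1,036.74.
Month 4: interest €22.89; balance after payment €840.64.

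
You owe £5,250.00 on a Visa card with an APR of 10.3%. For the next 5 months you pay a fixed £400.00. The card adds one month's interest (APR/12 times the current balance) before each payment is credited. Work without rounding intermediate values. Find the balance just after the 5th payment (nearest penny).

Monthly rate r = 10.3%/12 = 0.858333% = 0.00858333.
Each month: B ← B·(1+r) − £400.00.
Month 1: interest £45.06; balance after payment £4,895.06.
Month 2: interest £42.02; balance after payment £4,537.08.
Month 3: interest £38.94; balance after payment £4,176.02.
Month 4: interest £35.84; balance after payment £3,811.87.
Month 5: interest £32.72; balance after payment £3,444.58.

£3,444.58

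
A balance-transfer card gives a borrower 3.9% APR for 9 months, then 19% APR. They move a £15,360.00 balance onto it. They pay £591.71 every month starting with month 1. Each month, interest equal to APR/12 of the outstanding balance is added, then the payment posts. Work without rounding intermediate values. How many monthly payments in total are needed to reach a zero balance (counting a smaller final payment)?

30 months

Promo months 1–9 at r₀ = 3.9%/12 = 0.00325; months 10+ at r₁ = 19%/12 = 0.0158333.
After month 9: iterate B ← B·(1+r₀) − £591.71 for 9 months → £10,420.02.
Then at r₁ with £591.71/mo: n₂ = −ln(1 − r₁·B/P)/ln(1+r₁) ≈ 20.81 → 21 more payments.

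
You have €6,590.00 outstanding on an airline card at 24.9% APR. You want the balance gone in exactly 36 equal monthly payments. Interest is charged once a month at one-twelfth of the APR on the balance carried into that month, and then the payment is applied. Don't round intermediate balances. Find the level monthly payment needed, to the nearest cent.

€261.67

Monthly rate r = 24.9%/12 = 2.075% = 0.02075.
Level-payment amortization: P = B₀·r / (1 − (1+r)^(−n)) = 6590.00·0.02075 / (1 − 1.02075^(−36)).
Denominator 1 − (1+r)^(−36) = 0.522578459.
P = 136.742 / 0.522578459 ≈ 261.67.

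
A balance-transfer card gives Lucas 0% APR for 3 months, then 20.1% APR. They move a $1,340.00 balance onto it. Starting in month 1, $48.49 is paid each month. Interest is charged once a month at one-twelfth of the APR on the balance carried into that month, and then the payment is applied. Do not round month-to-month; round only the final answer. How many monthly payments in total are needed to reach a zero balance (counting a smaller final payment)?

36 payments

Promo months 1–3 at r₀ = 0%/12 = 0; months 4+ at r₁ = 20.1%/12 = 0.01675.
After month 3 (no interest yet): B = $1,340.00 − 3·$48.49 = $1,194.53.
Then at r₁ with $48.49/mo: n₂ = −ln(1 − r₁·B/P)/ln(1+r₁) ≈ 32.03 → 33 more payments.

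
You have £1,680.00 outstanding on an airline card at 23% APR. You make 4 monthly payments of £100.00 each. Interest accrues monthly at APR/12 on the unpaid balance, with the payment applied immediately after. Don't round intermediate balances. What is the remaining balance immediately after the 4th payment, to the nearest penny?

£1,400.90

Monthly rate r = 23%/12 = 1.91667% = 0.0191667.
Each month: B ← B·(1+r) − £100.00.
Month 1: interest £32.20; balance after payment £1,612.20.
Month 2: interest £30.90; balance after payment £1,543.10.
Month 3: interest £29.58; balance after payment £1,472.68.
Month 4: interest £28.23; balance after payment £1,400.90.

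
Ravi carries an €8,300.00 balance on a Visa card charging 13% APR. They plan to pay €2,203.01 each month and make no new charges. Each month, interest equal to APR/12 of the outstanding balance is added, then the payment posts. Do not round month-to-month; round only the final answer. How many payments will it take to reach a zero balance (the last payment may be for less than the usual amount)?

4 months

Monthly rate r = 13%/12 = 1.08333% = 0.0108333.
Recurrence: B ← B·(1+r) − €2,203.01.
Month 1: interest €89.92; balance after payment €6,186.91.
Month 2: interest €67.02; balance after payment €4,050.92.
Month 3: interest €43.88; balance after payment €1,891.80.
Month 4: interest €20.49; balance after payment €0.00.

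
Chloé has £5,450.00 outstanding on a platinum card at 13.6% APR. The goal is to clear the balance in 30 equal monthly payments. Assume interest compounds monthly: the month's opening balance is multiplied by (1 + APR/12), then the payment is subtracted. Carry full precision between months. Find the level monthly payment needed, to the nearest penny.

Monthly rate r = 13.6%/12 = 1.13333% = 0.0113333.
Level-payment amortization: P = B₀·r / (1 − (1+r)^(−n)) = 5450.00·0.0113333 / (1 − 1.01133^(−30)).
Denominator 1 − (1+r)^(−30) = 0.286867305.
P = 61.7667 / 0.286867305 ≈ 215.31.

£215.31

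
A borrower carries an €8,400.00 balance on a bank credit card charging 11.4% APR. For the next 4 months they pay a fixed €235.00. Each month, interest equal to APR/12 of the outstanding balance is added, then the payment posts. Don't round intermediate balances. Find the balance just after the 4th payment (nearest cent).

Monthly rate r = 11.4%/12 = 0.95% = 0.0095.
Each month: B ← B·(1+r) − €235.00.
Month 1: interest €79.80; balance after payment €8,244.80.
Month 2: interest €78.33; balance after payment €8,088.13.
Month 3: interest €76.84; balance after payment €7,929.96.
Month 4: interest €75.33; balance after payment €7,770.30.

€7,770.30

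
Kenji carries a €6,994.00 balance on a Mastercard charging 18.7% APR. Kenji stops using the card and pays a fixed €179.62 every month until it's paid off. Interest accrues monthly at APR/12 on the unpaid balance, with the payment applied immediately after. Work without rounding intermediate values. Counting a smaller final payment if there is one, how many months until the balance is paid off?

61 months

Monthly rate r = 18.7%/12 = 1.55833% = 0.0155833.
Recurrence: B ← B·(1+r) − €179.62.
Month 1: interest €108.99; balance after payment €6,923.37.
Month 2: interest €107.89; balance after payment €6,851.64.
Closed form: n = −ln(1 − rB₀/P)/ln(1+r) = −ln(0.39322)/ln(1.01558) ≈ 60.362, so the balance reaches zero during payment 61.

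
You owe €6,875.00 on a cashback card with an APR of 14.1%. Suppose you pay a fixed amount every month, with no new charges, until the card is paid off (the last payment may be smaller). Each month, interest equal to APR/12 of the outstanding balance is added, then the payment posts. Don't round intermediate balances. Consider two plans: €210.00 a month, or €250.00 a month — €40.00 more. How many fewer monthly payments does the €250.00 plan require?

8 fewer payments

Monthly rate r = 14.1%/12 = 1.175% = 0.01175.
At €210.00/mo: n = ⌈−ln(1 − rB₀/P)/ln(1+r)⌉ = 42 payments (last €120.01); total interest = total paid − €6,875.00 = €1,855.01.
At €250.00/mo: 34 payments (last €102.63); total interest €1,477.63.
Payments saved = 42 − 34 = 8.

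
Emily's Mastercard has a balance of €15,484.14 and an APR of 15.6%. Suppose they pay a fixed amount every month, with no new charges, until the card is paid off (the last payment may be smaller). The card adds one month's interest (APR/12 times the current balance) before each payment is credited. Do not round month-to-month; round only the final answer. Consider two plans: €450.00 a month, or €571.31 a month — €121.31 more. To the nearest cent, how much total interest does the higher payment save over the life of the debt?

Monthly rate r = 15.6%/12 = 1.3% = 0.013.
At €450.00/mo: n = ⌈−ln(1 − rB₀/P)/ln(1+r)⌉ = 46 payments (last €409.44); total interest = total paid − €15,484.14 = €5,175.30.
At €571.31/mo: 34 payments (last €361.34); total interest €3,730.43.
Interest saved = €5,175.30 − €3,730.43 = €1,444.87.

€1,444.87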